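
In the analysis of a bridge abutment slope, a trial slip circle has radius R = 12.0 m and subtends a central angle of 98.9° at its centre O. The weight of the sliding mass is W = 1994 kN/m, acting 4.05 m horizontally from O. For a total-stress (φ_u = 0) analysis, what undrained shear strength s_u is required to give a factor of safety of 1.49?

s_u = 48.4 kPa

FS = s_u·L_a·R / (W·d), so s_u = FS·W·d / (L_a·R).
Arc length L_a = R·θ = 12.0·(98.9°·π/180) = 12.0·1.7261 = 20.71 m
s_u = 1.49·1994·4.05 / (20.71·12.0) = 12032.8 / 248.56 = 48.41 kPa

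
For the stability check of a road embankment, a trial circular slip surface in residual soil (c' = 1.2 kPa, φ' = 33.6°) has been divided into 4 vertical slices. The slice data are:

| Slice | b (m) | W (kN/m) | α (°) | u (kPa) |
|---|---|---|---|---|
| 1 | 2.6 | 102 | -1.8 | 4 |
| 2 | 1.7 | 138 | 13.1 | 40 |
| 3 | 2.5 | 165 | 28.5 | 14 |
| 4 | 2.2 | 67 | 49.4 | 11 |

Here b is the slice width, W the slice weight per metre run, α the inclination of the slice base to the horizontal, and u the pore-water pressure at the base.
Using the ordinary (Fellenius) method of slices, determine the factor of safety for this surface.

FS = 1.21

Ordinary method of slices: FS = Σ[c'·Δl_i + (W_i cosα_i − u_i·Δl_i)·tanφ'] / Σ W_i sinα_i, with Δl_i = b_i / cosα_i.
Slice 1: Δl = 2.6/cos(-1.8°) = 2.601 m; N'_1 = 102·cos(-1.8°) − 4·2.601 = 91.5; c'Δl = 3.12; W sinα = -3.2
Slice 2: Δl = 1.7/cos13.1° = 1.745 m; N'_2 = 138·cos13.1° − 40·1.745 = 64.6; c'Δl = 2.09; W sinα = 31.3
Slice 3: Δl = 2.5/cos28.5° = 2.845 m; N'_3 = 165·cos28.5° − 14·2.845 = 105.2; c'Δl = 3.41; W sinα = 78.7
Slice 4: Δl = 2.2/cos49.4° = 3.381 m; N'_4 = 67·cos49.4° − 11·3.381 = 6.4; c'Δl = 4.06; W sinα = 50.9
Σc'Δl = 12.7 kN/m; ΣN' = 267.7 kN/m; ΣW sinα = 157.7 kN/m
Resisting = 12.7 + 267.7·tan33.6° = 12.7 + 177.9 = 190.6 kN/m
FS = 190.6 / 157.7 = 1.209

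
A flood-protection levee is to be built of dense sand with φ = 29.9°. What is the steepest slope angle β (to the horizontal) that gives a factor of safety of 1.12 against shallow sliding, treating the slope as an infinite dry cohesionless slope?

β = 27.2°

For an infinite dry cohesionless slope FS = tanφ/tanβ, so tanβ = tanφ / FS.
tanβ = tan29.9° / 1.12 = 0.5750 / 1.12 = 0.5134
β = arctan(0.5134) = 27.18°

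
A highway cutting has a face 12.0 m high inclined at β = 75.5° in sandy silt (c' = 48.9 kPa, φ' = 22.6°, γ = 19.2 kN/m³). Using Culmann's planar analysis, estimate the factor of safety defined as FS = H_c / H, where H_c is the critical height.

H_c = (4c'/γ) · sinβ cosφ' / [1 − cos(β − φ')]
    = (4·48.9/19.2) · sin75.5°·cos22.6° / [1 − cos52.9°]
    = 10.188 · 0.8938 / 0.3968 = 22.95 m
FS = H_c / H = 22.95 / 12.0 = 1.912

FS = 1.91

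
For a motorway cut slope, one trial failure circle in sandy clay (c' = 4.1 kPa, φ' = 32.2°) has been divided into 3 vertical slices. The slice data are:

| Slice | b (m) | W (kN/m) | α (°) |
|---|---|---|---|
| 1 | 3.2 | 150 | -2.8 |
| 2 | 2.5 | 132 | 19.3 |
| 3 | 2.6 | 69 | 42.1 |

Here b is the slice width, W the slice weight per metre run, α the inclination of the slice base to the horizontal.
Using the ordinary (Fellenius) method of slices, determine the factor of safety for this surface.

FS = 2.95

Ordinary method of slices: FS = Σ[c'·Δl_i + (W_i cosα_i)·tanφ'] / Σ W_i sinα_i, with Δl_i = b_i / cosα_i.
Slice 1: Δl = 3.2/cos(-2.8°) = 3.204 m; N'_1 = 150·cos(-2.8°) = 149.8; c'Δl = 13.14; W sinα = -7.3
Slice 2: Δl = 2.5/cos19.3° = 2.649 m; N'_2 = 132·cos19.3° = 124.6; c'Δl = 10.86; W sinα = 43.6
Slice 3: Δl = 2.6/cos42.1° = 3.504 m; N'_3 = 69·cos42.1° = 51.2; c'Δl = 14.37; W sinα = 46.3
Σc'Δl = 38.4 kN/m; ΣN' = 325.6 kN/m; ΣW sinα = 82.6 kN/m
Resisting = 38.4 + 325.6·tan32.2° = 38.4 + 205.0 = 243.4 kN/m
FS = 243.4 / 82.6 = 2.948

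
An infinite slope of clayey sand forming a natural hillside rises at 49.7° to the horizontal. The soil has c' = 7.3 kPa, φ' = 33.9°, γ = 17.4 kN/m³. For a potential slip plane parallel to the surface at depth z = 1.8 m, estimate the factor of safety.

FS = 1.04

For an infinite slope with a slip plane parallel to the surface (no pore pressure): FS = [c' + γz cos²β tanφ'] / [γz sinβ cosβ].
γz = 17.4·1.8 = 31.32 kN/m²
Numerator = 7.3 + 31.32·cos²49.7°·tan33.9° = 7.3 + 31.32·0.4183·0.6720 = 16.104 kPa
Denominator = 31.32·sin49.7°·cos49.7° = 31.32·0.7627·0.6468 = 15.450 kPa
FS = 16.104 / 15.450 = 1.042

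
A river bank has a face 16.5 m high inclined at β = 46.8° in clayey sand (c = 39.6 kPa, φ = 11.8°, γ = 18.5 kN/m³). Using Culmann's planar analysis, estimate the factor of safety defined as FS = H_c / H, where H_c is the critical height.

FS = 2.05

H_c = (4c/γ) · sinβ cosφ / [1 − cos(β − φ)]
    = (4·39.6/18.5) · sin46.8°·cos11.8° / [1 − cos35.0°]
    = 8.562 · 0.7136 / 0.1808 = 33.78 m
FS = H_c / H = 33.78 / 16.5 = 2.047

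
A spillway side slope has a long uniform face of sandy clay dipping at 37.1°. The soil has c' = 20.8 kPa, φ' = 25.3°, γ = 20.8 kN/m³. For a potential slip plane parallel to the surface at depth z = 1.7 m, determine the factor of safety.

For an infinite slope with a slip plane parallel to the surface (no pore pressure): FS = [c' + γz cos²β tanφ'] / [γz sinβ cosβ].
γz = 20.8·1.7 = 35.36 kN/m²
Numerator = 20.8 + 35.36·cos²37.1°·tan25.3° = 20.8 + 35.36·0.6361·0.4727 = 31.433 kPa
Denominator = 35.36·sin37.1°·cos37.1° = 35.36·0.6032·0.7976 = 17.012 kPa
FS = 31.433 / 17.012 = 1.848

FS = 1.85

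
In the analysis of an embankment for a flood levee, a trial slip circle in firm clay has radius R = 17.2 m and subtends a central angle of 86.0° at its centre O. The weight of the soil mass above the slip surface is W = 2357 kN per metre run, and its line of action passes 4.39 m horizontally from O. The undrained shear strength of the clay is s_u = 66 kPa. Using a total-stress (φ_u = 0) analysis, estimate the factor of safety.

Taking moments about the centre O, the resisting moment is provided by the undrained shear strength acting along the arc:
Arc length L_a = R·θ = 17.2·(86.0°·π/180) = 17.2·1.5010 = 25.82 m
M_R = s_u·L_a·R = 66·25.82·17.2 = 29307.4 kN·m/m
M_D = W·d = 2357·4.39 = 10347.2 kN·m/m
FS = M_R / M_D = 29307.4 / 10347.2 = 2.832

FS = 2.83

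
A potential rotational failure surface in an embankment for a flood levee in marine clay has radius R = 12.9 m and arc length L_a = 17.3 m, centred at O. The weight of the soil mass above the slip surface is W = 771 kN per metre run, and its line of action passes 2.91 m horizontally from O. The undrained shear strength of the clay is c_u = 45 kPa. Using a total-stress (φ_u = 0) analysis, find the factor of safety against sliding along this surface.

Taking moments about the centre O, the resisting moment is provided by the undrained shear strength acting along the arc:
M_R = c_u·L_a·R = 45·17.30·12.9 = 10042.6 kN·m/m
M_D = W·d = 771·2.91 = 2243.6 kN·m/m
FS = M_R / M_D = 10042.6 / 2243.6 = 4.476

FS = 4.48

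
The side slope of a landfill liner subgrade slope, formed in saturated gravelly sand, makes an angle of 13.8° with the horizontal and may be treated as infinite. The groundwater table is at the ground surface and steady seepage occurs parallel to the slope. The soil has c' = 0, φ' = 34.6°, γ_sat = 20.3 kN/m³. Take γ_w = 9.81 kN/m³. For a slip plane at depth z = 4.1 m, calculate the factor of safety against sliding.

FS = 1.45

With seepage parallel to the slope and the water table at the surface, the effective normal stress on the slip plane uses the buoyant unit weight γ' = γ_sat − γ_w while the driving shear stress uses γ_sat:
FS = [c' + γ' z cos²β tanφ'] / [γ_sat z sinβ cosβ]
(For c' = 0 this reduces to FS = (γ'/γ_sat)·tanφ'/tanβ.)
γ' = 20.3 − 9.81 = 10.49 kN/m³
Numerator = 0.0 + 10.49·4.1·cos²13.8°·tan34.6° = 0.0 + 10.49·4.1·0.9431·0.6899 = 27.982 kPa
Denominator = 20.3·4.1·sin13.8°·cos13.8° = 20.3·4.1·0.2385·0.9711 = 19.280 kPa
FS = 27.982 / 19.280 = 1.451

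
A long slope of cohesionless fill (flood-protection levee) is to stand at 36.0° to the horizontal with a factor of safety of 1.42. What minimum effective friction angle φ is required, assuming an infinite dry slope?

φ = 45.9°

FS = tanφ/tanβ ⇒ tanφ = FS · tanβ = 1.42 · tan36.0° = 1.0317
φ = arctan(1.0317) = 45.89°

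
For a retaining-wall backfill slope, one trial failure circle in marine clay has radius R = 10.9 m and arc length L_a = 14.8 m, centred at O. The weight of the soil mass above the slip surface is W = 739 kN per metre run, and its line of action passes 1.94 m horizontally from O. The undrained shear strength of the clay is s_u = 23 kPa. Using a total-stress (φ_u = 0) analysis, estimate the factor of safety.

Taking moments about the centre O, the resisting moment is provided by the undrained shear strength acting along the arc:
M_R = s_u·L_a·R = 23·14.80·10.9 = 3710.4 kN·m/m
M_D = W·d = 739·1.94 = 1433.7 kN·m/m
FS = M_R / M_D = 3710.4 / 1433.7 = 2.588

FS = 2.59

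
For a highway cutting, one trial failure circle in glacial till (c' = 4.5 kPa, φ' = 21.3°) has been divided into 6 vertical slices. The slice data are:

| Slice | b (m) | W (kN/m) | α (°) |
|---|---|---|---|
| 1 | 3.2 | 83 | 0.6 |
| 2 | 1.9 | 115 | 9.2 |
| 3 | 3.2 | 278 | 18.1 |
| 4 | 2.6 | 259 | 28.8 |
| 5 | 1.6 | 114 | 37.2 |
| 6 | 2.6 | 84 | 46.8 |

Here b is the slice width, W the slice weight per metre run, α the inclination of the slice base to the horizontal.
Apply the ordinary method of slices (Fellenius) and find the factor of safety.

FS = 1.12

Ordinary method of slices: FS = Σ[c'·Δl_i + (W_i cosα_i)·tanφ'] / Σ W_i sinα_i, with Δl_i = b_i / cosα_i.
Slice 1: Δl = 3.2/cos0.6° = 3.200 m; N'_1 = 83·cos0.6° = 83.0; c'Δl = 14.40; W sinα = 0.9
Slice 2: Δl = 1.9/cos9.2° = 1.925 m; N'_2 = 115·cos9.2° = 113.5; c'Δl = 8.66; W sinα = 18.4
Slice 3: Δl = 3.2/cos18.1° = 3.367 m; N'_3 = 278·cos18.1° = 264.2; c'Δl = 15.15; W sinα = 86.4
Slice 4: Δl = 2.6/cos28.8° = 2.967 m; N'_4 = 259·cos28.8° = 227.0; c'Δl = 13.35; W sinα = 124.8
Slice 5: Δl = 1.6/cos37.2° = 2.009 m; N'_5 = 114·cos37.2° = 90.8; c'Δl = 9.04; W sinα = 68.9
Slice 6: Δl = 2.6/cos46.8° = 3.798 m; N'_6 = 84·cos46.8° = 57.5; c'Δl = 17.09; W sinα = 61.2
Σc'Δl = 77.7 kN/m; ΣN' = 836.0 kN/m; ΣW sinα = 360.6 kN/m
Resisting = 77.7 + 836.0·tan21.3° = 77.7 + 326.0 = 403.6 kN/m
FS = 403.6 / 360.6 = 1.120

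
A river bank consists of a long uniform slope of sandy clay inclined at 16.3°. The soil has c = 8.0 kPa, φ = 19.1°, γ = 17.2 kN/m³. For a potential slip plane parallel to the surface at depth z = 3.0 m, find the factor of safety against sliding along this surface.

For an infinite slope with a slip plane parallel to the surface (no pore pressure): FS = [c + γz cos²β tanφ] / [γz sinβ cosβ].
γz = 17.2·3.0 = 51.60 kN/m²
Numerator = 8.0 + 51.60·cos²16.3°·tan19.1° = 8.0 + 51.60·0.9212·0.3463 = 24.461 kPa
Denominator = 51.60·sin16.3°·cos16.3° = 51.60·0.2807·0.9598 = 13.900 kPa
FS = 24.461 / 13.900 = 1.760

FS = 1.76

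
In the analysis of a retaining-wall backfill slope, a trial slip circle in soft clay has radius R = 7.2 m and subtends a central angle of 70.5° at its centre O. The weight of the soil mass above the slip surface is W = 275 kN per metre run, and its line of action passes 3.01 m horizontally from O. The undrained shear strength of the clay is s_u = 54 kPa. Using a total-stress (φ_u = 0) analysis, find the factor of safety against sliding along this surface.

FS = 4.16

Taking moments about the centre O, the resisting moment is provided by the undrained shear strength acting along the arc:
Arc length L_a = R·θ = 7.2·(70.5°·π/180) = 7.2·1.2305 = 8.86 m
M_R = s_u·L_a·R = 54·8.86·7.2 = 3444.5 kN·m/m
M_D = W·d = 275·3.01 = 827.7 kN·m/m
FS = M_R / M_D = 3444.5 / 827.7 = 4.161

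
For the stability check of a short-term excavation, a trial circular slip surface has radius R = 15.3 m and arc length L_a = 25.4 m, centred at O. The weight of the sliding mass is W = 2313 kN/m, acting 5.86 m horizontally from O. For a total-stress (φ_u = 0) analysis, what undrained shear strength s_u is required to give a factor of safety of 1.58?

FS = s_u·L_a·R / (W·d), so s_u = FS·W·d / (L_a·R).
s_u = 1.58·2313·5.86 / (25.40·15.3) = 21415.6 / 388.62 = 55.11 kPa

s_u = 55.1 kPa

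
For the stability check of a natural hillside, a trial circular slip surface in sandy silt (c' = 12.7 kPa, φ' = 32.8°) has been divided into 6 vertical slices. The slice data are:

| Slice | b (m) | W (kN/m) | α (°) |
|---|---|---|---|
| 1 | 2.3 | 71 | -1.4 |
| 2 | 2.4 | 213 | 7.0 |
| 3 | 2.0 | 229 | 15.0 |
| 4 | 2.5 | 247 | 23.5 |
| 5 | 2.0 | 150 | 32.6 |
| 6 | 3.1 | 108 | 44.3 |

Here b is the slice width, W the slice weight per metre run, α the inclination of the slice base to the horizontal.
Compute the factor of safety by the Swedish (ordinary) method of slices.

FS = 2.39

Ordinary method of slices: FS = Σ[c'·Δl_i + (W_i cosα_i)·tanφ'] / Σ W_i sinα_i, with Δl_i = b_i / cosα_i.
Slice 1: Δl = 2.3/cos(-1.4°) = 2.301 m; N'_1 = 71·cos(-1.4°) = 71.0; c'Δl = 29.22; W sinα = -1.7
Slice 2: Δl = 2.4/cos7.0° = 2.418 m; N'_2 = 213·cos7.0° = 211.4; c'Δl = 30.71; W sinα = 26.0
Slice 3: Δl = 2.0/cos15.0° = 2.071 m; N'_3 = 229·cos15.0° = 221.2; c'Δl = 26.30; W sinα = 59.3
Slice 4: Δl = 2.5/cos23.5° = 2.726 m; N'_4 = 247·cos23.5° = 226.5; c'Δl = 34.62; W sinα = 98.5
Slice 5: Δl = 2.0/cos32.6° = 2.374 m; N'_5 = 150·cos32.6° = 126.4; c'Δl = 30.15; W sinα = 80.8
Slice 6: Δl = 3.1/cos44.3° = 4.331 m; N'_6 = 108·cos44.3° = 77.3; c'Δl = 55.01; W sinα = 75.4
Σc'Δl = 206.0 kN/m; ΣN' = 933.8 kN/m; ΣW sinα = 338.2 kN/m
Resisting = 206.0 + 933.8·tan32.8° = 206.0 + 601.8 = 807.8 kN/m
FS = 807.8 / 338.2 = 2.388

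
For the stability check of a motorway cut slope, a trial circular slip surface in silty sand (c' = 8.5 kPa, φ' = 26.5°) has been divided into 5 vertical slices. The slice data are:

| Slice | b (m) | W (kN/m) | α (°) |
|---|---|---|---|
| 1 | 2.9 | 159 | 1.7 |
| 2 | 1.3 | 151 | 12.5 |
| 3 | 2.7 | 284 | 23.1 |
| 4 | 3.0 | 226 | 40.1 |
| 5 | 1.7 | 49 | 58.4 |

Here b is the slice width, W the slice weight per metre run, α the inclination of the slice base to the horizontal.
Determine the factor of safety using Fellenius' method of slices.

FS = 1.50

Ordinary method of slices: FS = Σ[c'·Δl_i + (W_i cosα_i)·tanφ'] / Σ W_i sinα_i, with Δl_i = b_i / cosα_i.
Slice 1: Δl = 2.9/cos1.7° = 2.901 m; N'_1 = 159·cos1.7° = 158.9; c'Δl = 24.66; W sinα = 4.7
Slice 2: Δl = 1.3/cos12.5° = 1.332 m; N'_2 = 151·cos12.5° = 147.4; c'Δl = 11.32; W sinα = 32.7
Slice 3: Δl = 2.7/cos23.1° = 2.935 m; N'_3 = 284·cos23.1° = 261.2; c'Δl = 24.95; W sinα = 111.4
Slice 4: Δl = 3.0/cos40.1° = 3.922 m; N'_4 = 226·cos40.1° = 172.9; c'Δl = 33.34; W sinα = 145.6
Slice 5: Δl = 1.7/cos58.4° = 3.244 m; N'_5 = 49·cos58.4° = 25.7; c'Δl = 27.58; W sinα = 41.7
Σc'Δl = 121.8 kN/m; ΣN' = 766.1 kN/m; ΣW sinα = 336.1 kN/m
Resisting = 121.8 + 766.1·tan26.5° = 121.8 + 382.0 = 503.8 kN/m
FS = 503.8 / 336.1 = 1.499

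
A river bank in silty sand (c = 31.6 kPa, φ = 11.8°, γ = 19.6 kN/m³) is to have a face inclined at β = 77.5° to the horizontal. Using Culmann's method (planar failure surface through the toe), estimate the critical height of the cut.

H_c = 10.47 m

Culmann's analysis gives the critical failure plane at α_cr = (β + φ)/2 = (77.5 + 11.8)/2 = 44.6°, and the critical height
H_c = (4c/γ) · sinβ cosφ / [1 − cos(β − φ)]
    = (4·31.6/19.6) · sin77.5°·cos11.8° / [1 − cos(65.7°)]
    = 6.449 · 0.9763·0.9789 / [1 − 0.4115]
    = 6.449 · 0.9557 / 0.5885
    = 10.47 m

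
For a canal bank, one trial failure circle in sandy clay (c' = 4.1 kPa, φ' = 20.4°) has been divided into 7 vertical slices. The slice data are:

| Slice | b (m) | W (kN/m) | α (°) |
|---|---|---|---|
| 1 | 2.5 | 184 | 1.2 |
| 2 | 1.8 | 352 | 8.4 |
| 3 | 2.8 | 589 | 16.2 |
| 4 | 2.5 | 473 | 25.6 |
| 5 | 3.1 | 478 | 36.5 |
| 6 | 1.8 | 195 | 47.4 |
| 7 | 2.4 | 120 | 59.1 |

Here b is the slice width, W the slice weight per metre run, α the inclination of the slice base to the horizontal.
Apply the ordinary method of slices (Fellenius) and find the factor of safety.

FS = 0.91

Ordinary method of slices: FS = Σ[c'·Δl_i + (W_i cosα_i)·tanφ'] / Σ W_i sinα_i, with Δl_i = b_i / cosα_i.
Slice 1: Δl = 2.5/cos1.2° = 2.501 m; N'_1 = 184·cos1.2° = 184.0; c'Δl = 10.25; W sinα = 3.9
Slice 2: Δl = 1.8/cos8.4° = 1.820 m; N'_2 = 352·cos8.4° = 348.2; c'Δl = 7.46; W sinα = 51.4
Slice 3: Δl = 2.8/cos16.2° = 2.916 m; N'_3 = 589·cos16.2° = 565.6; c'Δl = 11.95; W sinα = 164.3
Slice 4: Δl = 2.5/cos25.6° = 2.772 m; N'_4 = 473·cos25.6° = 426.6; c'Δl = 11.37; W sinα = 204.4
Slice 5: Δl = 3.1/cos36.5° = 3.856 m; N'_5 = 478·cos36.5° = 384.2; c'Δl = 15.81; W sinα = 284.3
Slice 6: Δl = 1.8/cos47.4° = 2.659 m; N'_6 = 195·cos47.4° = 132.0; c'Δl = 10.90; W sinα = 143.5
Slice 7: Δl = 2.4/cos59.1° = 4.673 m; N'_7 = 120·cos59.1° = 61.6; c'Δl = 19.16; W sinα = 103.0
Σc'Δl = 86.9 kN/m; ΣN' = 2102.2 kN/m; ΣW sinα = 954.8 kN/m
Resisting = 86.9 + 2102.2·tan20.4° = 86.9 + 781.8 = 868.7 kN/m
FS = 868.7 / 954.8 = 0.910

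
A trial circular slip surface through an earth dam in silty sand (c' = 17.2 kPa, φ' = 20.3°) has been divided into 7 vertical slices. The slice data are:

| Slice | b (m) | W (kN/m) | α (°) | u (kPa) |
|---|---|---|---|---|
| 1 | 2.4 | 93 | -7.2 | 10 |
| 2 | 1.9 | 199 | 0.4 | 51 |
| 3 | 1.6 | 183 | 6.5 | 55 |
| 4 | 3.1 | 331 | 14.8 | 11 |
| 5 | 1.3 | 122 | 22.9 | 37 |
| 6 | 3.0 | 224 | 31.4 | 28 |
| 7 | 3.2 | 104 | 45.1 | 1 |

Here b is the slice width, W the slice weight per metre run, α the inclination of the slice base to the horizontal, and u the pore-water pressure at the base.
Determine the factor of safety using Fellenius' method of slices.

Ordinary method of slices: FS = Σ[c'·Δl_i + (W_i cosα_i − u_i·Δl_i)·tanφ'] / Σ W_i sinα_i, with Δl_i = b_i / cosα_i.
Slice 1: Δl = 2.4/cos(-7.2°) = 2.419 m; N'_1 = 93·cos(-7.2°) − 10·2.419 = 68.1; c'Δl = 41.61; W sinα = -11.7
Slice 2: Δl = 1.9/cos0.4° = 1.900 m; N'_2 = 199·cos0.4° − 51·1.900 = 102.1; c'Δl = 32.68; W sinα = 1.4
Slice 3: Δl = 1.6/cos6.5° = 1.610 m; N'_3 = 183·cos6.5° − 55·1.610 = 93.3; c'Δl = 27.70; W sinα = 20.7
Slice 4: Δl = 3.1/cos14.8° = 3.206 m; N'_4 = 331·cos14.8° − 11·3.206 = 284.7; c'Δl = 55.15; W sinα = 84.6
Slice 5: Δl = 1.3/cos22.9° = 1.411 m; N'_5 = 122·cos22.9° − 37·1.411 = 60.2; c'Δl = 24.27; W sinα = 47.5
Slice 6: Δl = 3.0/cos31.4° = 3.515 m; N'_6 = 224·cos31.4° − 28·3.515 = 92.8; c'Δl = 60.45; W sinα = 116.7
Slice 7: Δl = 3.2/cos45.1° = 4.533 m; N'_7 = 104·cos45.1° − 1·4.533 = 68.9; c'Δl = 77.97; W sinα = 73.7
Σc'Δl = 319.8 kN/m; ΣN' = 770.0 kN/m; ΣW sinα = 332.8 kN/m
Resisting = 319.8 + 770.0·tan20.3° = 319.8 + 284.8 = 604.7 kN/m
FS = 604.7 / 332.8 = 1.817

FS = 1.82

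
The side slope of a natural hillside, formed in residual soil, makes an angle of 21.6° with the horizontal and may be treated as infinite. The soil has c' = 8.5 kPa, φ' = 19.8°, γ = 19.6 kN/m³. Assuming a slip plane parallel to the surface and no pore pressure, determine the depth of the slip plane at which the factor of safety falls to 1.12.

z = 6.01 m

Setting FS = 1.12 in FS = [c' + γz cos²β tanφ'] / [γz sinβ cosβ] and solving for z:
z = c' / [γ cosβ (FS·sinβ − cosβ·tanφ')]
  = 8.5 / [19.6·cos21.6°·(1.12·sin21.6° − cos21.6°·tan19.8°)]
  = 8.5 / [19.6·0.9298·(1.12·0.3681 − 0.9298·0.3600)]
  = 8.5 / 1.4134 = 6.014 m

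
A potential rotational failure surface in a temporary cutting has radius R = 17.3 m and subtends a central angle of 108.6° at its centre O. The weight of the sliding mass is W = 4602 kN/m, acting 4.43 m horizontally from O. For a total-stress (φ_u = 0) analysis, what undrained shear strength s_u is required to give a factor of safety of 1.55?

s_u = 55.7 kPa

FS = s_u·L_a·R / (W·d), so s_u = FS·W·d / (L_a·R).
Arc length L_a = R·θ = 17.3·(108.6°·π/180) = 17.3·1.8954 = 32.79 m
s_u = 1.55·4602·4.43 / (32.79·17.3) = 31599.6 / 567.28 = 55.70 kPa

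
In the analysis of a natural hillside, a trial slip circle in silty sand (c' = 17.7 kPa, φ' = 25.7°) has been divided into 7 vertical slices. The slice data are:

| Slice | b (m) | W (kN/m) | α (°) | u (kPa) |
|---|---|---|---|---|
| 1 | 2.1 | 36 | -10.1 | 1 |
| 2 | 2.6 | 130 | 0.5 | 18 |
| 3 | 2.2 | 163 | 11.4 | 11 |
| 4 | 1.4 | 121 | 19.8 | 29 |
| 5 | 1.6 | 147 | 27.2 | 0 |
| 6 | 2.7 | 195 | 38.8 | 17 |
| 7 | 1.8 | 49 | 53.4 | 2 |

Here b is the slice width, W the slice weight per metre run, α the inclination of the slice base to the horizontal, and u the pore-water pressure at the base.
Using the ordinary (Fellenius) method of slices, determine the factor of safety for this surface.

Ordinary method of slices: FS = Σ[c'·Δl_i + (W_i cosα_i − u_i·Δl_i)·tanφ'] / Σ W_i sinα_i, with Δl_i = b_i / cosα_i.
Slice 1: Δl = 2.1/cos(-10.1°) = 2.133 m; N'_1 = 36·cos(-10.1°) − 1·2.133 = 33.3; c'Δl = 37.76; W sinα = -6.3
Slice 2: Δl = 2.6/cos0.5° = 2.600 m; N'_2 = 130·cos0.5° − 18·2.600 = 83.2; c'Δl = 46.02; W sinα = 1.1
Slice 3: Δl = 2.2/cos11.4° = 2.244 m; N'_3 = 163·cos11.4° − 11·2.244 = 135.1; c'Δl = 39.72; W sinα = 32.2
Slice 4: Δl = 1.4/cos19.8° = 1.488 m; N'_4 = 121·cos19.8° − 29·1.488 = 70.7; c'Δl = 26.34; W sinα = 41.0
Slice 5: Δl = 1.6/cos27.2° = 1.799 m; N'_5 = 147·cos27.2° − 0·1.799 = 130.7; c'Δl = 31.84; W sinα = 67.2
Slice 6: Δl = 2.7/cos38.8° = 3.464 m; N'_6 = 195·cos38.8° − 17·3.464 = 93.1; c'Δl = 61.32; W sinα = 122.2
Slice 7: Δl = 1.8/cos53.4° = 3.019 m; N'_7 = 49·cos53.4° − 2·3.019 = 23.2; c'Δl = 53.44; W sinα = 39.3
Σc'Δl = 296.4 kN/m; ΣN' = 569.3 kN/m; ΣW sinα = 296.7 kN/m
Resisting = 296.4 + 569.3·tan25.7° = 296.4 + 274.0 = 570.4 kN/m
FS = 570.4 / 296.7 = 1.922

FS = 1.92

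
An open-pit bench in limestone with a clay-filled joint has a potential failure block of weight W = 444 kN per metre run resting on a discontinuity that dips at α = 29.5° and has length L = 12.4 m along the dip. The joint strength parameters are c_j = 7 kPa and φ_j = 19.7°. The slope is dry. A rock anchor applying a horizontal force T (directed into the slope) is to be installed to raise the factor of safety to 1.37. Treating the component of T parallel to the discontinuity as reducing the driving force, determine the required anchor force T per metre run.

Resolving forces along and normal to the sliding plane, with the horizontal anchor force T adding T·sinα to the effective normal force and T·cosα acting up the plane against the driving force:
FS = [c_jL + (W cosα + T sinα) tanφ_j] / [W sinα − T cosα]
Without the anchor: N' = 386.4 kN/m, driving T_d = 218.6 kN/m, resisting R = 7·12.4 + 386.4·tan19.7° = 225.2 kN/m, FS = 1.03.
Setting FS = 1.37 and solving for T:
1.37·(218.6 − T cos29.5°) = 225.2 + T sin29.5°·tan19.7°
T·(sin29.5°·tan19.7° + 1.37·cos29.5°) = 1.37·218.6 − 225.2
T·(0.4924·0.3581 + 1.37·0.8704) = 299.5 − 225.2 = 74.4
T·1.3687 = 74.4
T = 54.3 kN/m

T = 54 kN/m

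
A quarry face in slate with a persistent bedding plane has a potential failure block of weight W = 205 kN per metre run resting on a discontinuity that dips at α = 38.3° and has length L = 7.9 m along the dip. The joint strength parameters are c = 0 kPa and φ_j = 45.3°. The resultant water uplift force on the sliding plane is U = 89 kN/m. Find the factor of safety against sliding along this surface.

FS = 0.57

Resolving the block weight along and normal to the plane and applying the Mohr–Coulomb strength on the joint:
N' = W cosα − U = 205·cos38.3° − 89 = 71.9 kN/m
Driving force T = W sinα = 205·sin38.3° = 127.1 kN/m
Resisting force R = c·L + N'·tanφ_j = 0·7.9 + 71.9·tan45.3° = 0.0 + 72.6 = 72.6 kN/m
FS = R / T = 72.6 / 127.1 = 0.572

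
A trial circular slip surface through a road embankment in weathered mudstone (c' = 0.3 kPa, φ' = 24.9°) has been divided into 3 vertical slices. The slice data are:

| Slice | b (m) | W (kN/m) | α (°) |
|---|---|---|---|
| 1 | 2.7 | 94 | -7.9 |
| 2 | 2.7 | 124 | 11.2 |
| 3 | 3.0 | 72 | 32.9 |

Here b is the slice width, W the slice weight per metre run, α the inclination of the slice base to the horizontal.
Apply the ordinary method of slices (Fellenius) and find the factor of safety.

Ordinary method of slices: FS = Σ[c'·Δl_i + (W_i cosα_i)·tanφ'] / Σ W_i sinα_i, with Δl_i = b_i / cosα_i.
Slice 1: Δl = 2.7/cos(-7.9°) = 2.726 m; N'_1 = 94·cos(-7.9°) = 93.1; c'Δl = 0.82; W sinα = -12.9
Slice 2: Δl = 2.7/cos11.2° = 2.752 m; N'_2 = 124·cos11.2° = 121.6; c'Δl = 0.83; W sinα = 24.1
Slice 3: Δl = 3.0/cos32.9° = 3.573 m; N'_3 = 72·cos32.9° = 60.5; c'Δl = 1.07; W sinα = 39.1
Σc'Δl = 2.7 kN/m; ΣN' = 275.2 kN/m; ΣW sinα = 50.3 kN/m
Resisting = 2.7 + 275.2·tan24.9° = 2.7 + 127.7 = 130.5 kN/m
FS = 130.5 / 50.3 = 2.595

FS = 2.59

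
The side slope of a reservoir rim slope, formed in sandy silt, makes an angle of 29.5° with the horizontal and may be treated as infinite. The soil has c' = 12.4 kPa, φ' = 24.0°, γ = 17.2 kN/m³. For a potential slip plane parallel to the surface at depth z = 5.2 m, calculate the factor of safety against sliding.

FS = 1.11

For an infinite slope with a slip plane parallel to the surface (no pore pressure): FS = [c' + γz cos²β tanφ'] / [γz sinβ cosβ].
γz = 17.2·5.2 = 89.44 kN/m²
Numerator = 12.4 + 89.44·cos²29.5°·tan24.0° = 12.4 + 89.44·0.7575·0.4452 = 42.565 kPa
Denominator = 89.44·sin29.5°·cos29.5° = 89.44·0.4924·0.8704 = 38.333 kPa
FS = 42.565 / 38.333 = 1.110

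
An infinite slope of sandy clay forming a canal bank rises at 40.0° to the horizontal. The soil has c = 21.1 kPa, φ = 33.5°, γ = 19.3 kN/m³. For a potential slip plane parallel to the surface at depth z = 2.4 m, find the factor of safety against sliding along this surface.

FS = 1.71

For an infinite slope with a slip plane parallel to the surface (no pore pressure): FS = [c + γz cos²β tanφ] / [γz sinβ cosβ].
γz = 19.3·2.4 = 46.32 kN/m²
Numerator = 21.1 + 46.32·cos²40.0°·tan33.5° = 21.1 + 46.32·0.5868·0.6619 = 39.091 kPa
Denominator = 46.32·sin40.0°·cos40.0° = 46.32·0.6428·0.7660 = 22.808 kPa
FS = 39.091 / 22.808 = 1.714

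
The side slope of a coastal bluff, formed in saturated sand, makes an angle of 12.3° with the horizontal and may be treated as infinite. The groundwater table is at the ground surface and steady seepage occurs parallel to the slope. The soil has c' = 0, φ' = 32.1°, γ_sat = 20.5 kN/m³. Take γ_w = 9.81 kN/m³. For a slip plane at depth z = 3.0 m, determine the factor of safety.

With seepage parallel to the slope and the water table at the surface, the effective normal stress on the slip plane uses the buoyant unit weight γ' = γ_sat − γ_w while the driving shear stress uses γ_sat:
FS = [c' + γ' z cos²β tanφ'] / [γ_sat z sinβ cosβ]
(For c' = 0 this reduces to FS = (γ'/γ_sat)·tanφ'/tanβ.)
γ' = 20.5 − 9.81 = 10.69 kN/m³
Numerator = 0.0 + 10.69·3.0·cos²12.3°·tan32.1° = 0.0 + 10.69·3.0·0.9546·0.6273 = 19.205 kPa
Denominator = 20.5·3.0·sin12.3°·cos12.3° = 20.5·3.0·0.2130·0.9770 = 12.801 kPa
FS = 19.205 / 12.801 = 1.500

FS = 1.50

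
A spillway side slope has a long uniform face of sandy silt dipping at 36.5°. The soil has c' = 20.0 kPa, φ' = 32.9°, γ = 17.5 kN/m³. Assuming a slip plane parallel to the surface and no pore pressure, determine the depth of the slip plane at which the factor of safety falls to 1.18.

z = 7.82 m

Setting FS = 1.18 in FS = [c' + γz cos²β tanφ'] / [γz sinβ cosβ] and solving for z:
z = c' / [γ cosβ (FS·sinβ − cosβ·tanφ')]
  = 20.0 / [17.5·cos36.5°·(1.18·sin36.5° − cos36.5°·tan32.9°)]
  = 20.0 / [17.5·0.8039·(1.18·0.5948 − 0.8039·0.6469)]
  = 20.0 / 2.5582 = 7.818 m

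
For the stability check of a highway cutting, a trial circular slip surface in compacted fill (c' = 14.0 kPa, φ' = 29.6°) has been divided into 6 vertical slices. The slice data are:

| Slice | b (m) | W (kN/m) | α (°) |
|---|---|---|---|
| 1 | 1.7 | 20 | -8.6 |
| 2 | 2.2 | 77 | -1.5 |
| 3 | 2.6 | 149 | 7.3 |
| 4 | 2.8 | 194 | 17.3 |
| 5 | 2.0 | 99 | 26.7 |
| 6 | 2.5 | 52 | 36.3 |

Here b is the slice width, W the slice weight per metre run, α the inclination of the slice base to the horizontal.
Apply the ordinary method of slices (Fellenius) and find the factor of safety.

Ordinary method of slices: FS = Σ[c'·Δl_i + (W_i cosα_i)·tanφ'] / Σ W_i sinα_i, with Δl_i = b_i / cosα_i.
Slice 1: Δl = 1.7/cos(-8.6°) = 1.719 m; N'_1 = 20·cos(-8.6°) = 19.8; c'Δl = 24.07; W sinα = -3.0
Slice 2: Δl = 2.2/cos(-1.5°) = 2.201 m; N'_2 = 77·cos(-1.5°) = 77.0; c'Δl = 30.81; W sinα = -2.0
Slice 3: Δl = 2.6/cos7.3° = 2.621 m; N'_3 = 149·cos7.3° = 147.8; c'Δl = 36.70; W sinα = 18.9
Slice 4: Δl = 2.8/cos17.3° = 2.933 m; N'_4 = 194·cos17.3° = 185.2; c'Δl = 41.06; W sinα = 57.7
Slice 5: Δl = 2.0/cos26.7° = 2.239 m; N'_5 = 99·cos26.7° = 88.4; c'Δl = 31.34; W sinα = 44.5
Slice 6: Δl = 2.5/cos36.3° = 3.102 m; N'_6 = 52·cos36.3° = 41.9; c'Δl = 43.43; W sinα = 30.8
Σc'Δl = 207.4 kN/m; ΣN' = 560.1 kN/m; ΣW sinα = 146.9 kN/m
Resisting = 207.4 + 560.1·tan29.6° = 207.4 + 318.2 = 525.6 kN/m
FS = 525.6 / 146.9 = 3.578

FS = 3.58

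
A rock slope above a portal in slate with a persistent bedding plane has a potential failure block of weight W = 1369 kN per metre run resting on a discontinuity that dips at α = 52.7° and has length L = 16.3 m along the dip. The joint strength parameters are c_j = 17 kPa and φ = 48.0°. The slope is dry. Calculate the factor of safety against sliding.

FS = 1.10

Resolving the block weight along and normal to the plane and applying the Mohr–Coulomb strength on the joint:
N' = W cosα = 1369·cos52.7° = 829.6 kN/m
Driving force T = W sinα = 1369·sin52.7° = 1089.0 kN/m
Resisting force R = c_j·L + N'·tanφ = 17·16.3 + 829.6·tan48.0° = 277.1 + 921.4 = 1198.5 kN/m
FS = R / T = 1198.5 / 1089.0 = 1.101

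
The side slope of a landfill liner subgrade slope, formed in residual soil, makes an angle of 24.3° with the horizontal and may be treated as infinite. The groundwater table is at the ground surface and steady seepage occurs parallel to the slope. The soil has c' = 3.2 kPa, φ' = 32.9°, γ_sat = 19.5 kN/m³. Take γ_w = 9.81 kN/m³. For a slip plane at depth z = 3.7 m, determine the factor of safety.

With seepage parallel to the slope and the water table at the surface, the effective normal stress on the slip plane uses the buoyant unit weight γ' = γ_sat − γ_w while the driving shear stress uses γ_sat:
FS = [c' + γ' z cos²β tanφ'] / [γ_sat z sinβ cosβ]
γ' = 19.5 − 9.81 = 9.69 kN/m³
Numerator = 3.2 + 9.69·3.7·cos²24.3°·tan32.9° = 3.2 + 9.69·3.7·0.8307·0.6469 = 22.467 kPa
Denominator = 19.5·3.7·sin24.3°·cos24.3° = 19.5·3.7·0.4115·0.9114 = 27.060 kPa
FS = 22.467 / 27.060 = 0.830

FS = 0.83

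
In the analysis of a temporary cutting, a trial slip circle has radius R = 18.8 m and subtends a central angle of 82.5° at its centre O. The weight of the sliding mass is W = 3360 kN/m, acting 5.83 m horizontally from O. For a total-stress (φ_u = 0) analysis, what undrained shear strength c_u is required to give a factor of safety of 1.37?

c_u = 52.7 kPa

FS = c_u·L_a·R / (W·d), so c_u = FS·W·d / (L_a·R).
Arc length L_a = R·θ = 18.8·(82.5°·π/180) = 18.8·1.4399 = 27.07 m
c_u = 1.37·3360·5.83 / (27.07·18.8) = 26836.7 / 508.92 = 52.73 kPa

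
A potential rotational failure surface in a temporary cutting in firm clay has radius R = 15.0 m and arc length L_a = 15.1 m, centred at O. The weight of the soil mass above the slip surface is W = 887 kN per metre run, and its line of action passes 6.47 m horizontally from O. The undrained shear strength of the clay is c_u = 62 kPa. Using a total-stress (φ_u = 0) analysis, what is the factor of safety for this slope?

Taking moments about the centre O, the resisting moment is provided by the undrained shear strength acting along the arc:
M_R = c_u·L_a·R = 62·15.10·15.0 = 14043.0 kN·m/m
M_D = W·d = 887·6.47 = 5738.9 kN·m/m
FS = M_R / M_D = 14043.0 / 5738.9 = 2.447

FS = 2.45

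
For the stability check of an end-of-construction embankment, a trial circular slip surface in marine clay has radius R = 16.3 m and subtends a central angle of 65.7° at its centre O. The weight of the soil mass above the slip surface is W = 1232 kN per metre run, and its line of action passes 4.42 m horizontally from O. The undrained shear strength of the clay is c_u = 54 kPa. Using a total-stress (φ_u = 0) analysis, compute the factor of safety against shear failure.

FS = 3.02

Taking moments about the centre O, the resisting moment is provided by the undrained shear strength acting along the arc:
Arc length L_a = R·θ = 16.3·(65.7°·π/180) = 16.3·1.1467 = 18.69 m
M_R = c_u·L_a·R = 54·18.69·16.3 = 16451.7 kN·m/m
M_D = W·d = 1232·4.42 = 5445.4 kN·m/m
FS = M_R / M_D = 16451.7 / 5445.4 = 3.021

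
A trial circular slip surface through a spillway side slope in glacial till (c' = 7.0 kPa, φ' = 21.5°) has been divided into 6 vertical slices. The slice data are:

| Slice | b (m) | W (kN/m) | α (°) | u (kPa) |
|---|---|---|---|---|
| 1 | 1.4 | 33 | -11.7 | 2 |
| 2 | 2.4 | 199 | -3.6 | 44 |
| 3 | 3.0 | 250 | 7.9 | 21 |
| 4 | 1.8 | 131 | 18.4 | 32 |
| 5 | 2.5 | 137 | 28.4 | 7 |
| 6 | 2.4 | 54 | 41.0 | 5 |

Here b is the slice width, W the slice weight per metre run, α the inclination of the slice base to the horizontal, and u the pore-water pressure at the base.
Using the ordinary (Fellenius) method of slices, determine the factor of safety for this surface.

Ordinary method of slices: FS = Σ[c'·Δl_i + (W_i cosα_i − u_i·Δl_i)·tanφ'] / Σ W_i sinα_i, with Δl_i = b_i / cosα_i.
Slice 1: Δl = 1.4/cos(-11.7°) = 1.430 m; N'_1 = 33·cos(-11.7°) − 2·1.430 = 29.5; c'Δl = 10.01; W sinα = -6.7
Slice 2: Δl = 2.4/cos(-3.6°) = 2.405 m; N'_2 = 199·cos(-3.6°) − 44·2.405 = 92.8; c'Δl = 16.83; W sinα = -12.5
Slice 3: Δl = 3.0/cos7.9° = 3.029 m; N'_3 = 250·cos7.9° − 21·3.029 = 184.0; c'Δl = 21.20; W sinα = 34.4
Slice 4: Δl = 1.8/cos18.4° = 1.897 m; N'_4 = 131·cos18.4° − 32·1.897 = 63.6; c'Δl = 13.28; W sinα = 41.4
Slice 5: Δl = 2.5/cos28.4° = 2.842 m; N'_5 = 137·cos28.4° − 7·2.842 = 100.6; c'Δl = 19.89; W sinα = 65.2
Slice 6: Δl = 2.4/cos41.0° = 3.180 m; N'_6 = 54·cos41.0° − 5·3.180 = 24.9; c'Δl = 22.26; W sinα = 35.4
Σc'Δl = 103.5 kN/m; ΣN' = 495.3 kN/m; ΣW sinα = 157.1 kN/m
Resisting = 103.5 + 495.3·tan21.5° = 103.5 + 195.1 = 298.6 kN/m
FS = 298.6 / 157.1 = 1.901

FS = 1.90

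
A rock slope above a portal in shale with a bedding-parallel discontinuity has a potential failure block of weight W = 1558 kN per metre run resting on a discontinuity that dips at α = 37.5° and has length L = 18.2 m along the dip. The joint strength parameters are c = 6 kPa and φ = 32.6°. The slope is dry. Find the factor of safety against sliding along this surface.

FS = 0.95

Resolving the block weight along and normal to the plane and applying the Mohr–Coulomb strength on the joint:
N' = W cosα = 1558·cos37.5° = 1236.0 kN/m
Driving force T = W sinα = 1558·sin37.5° = 948.5 kN/m
Resisting force R = c·L + N'·tanφ = 6·18.2 + 1236.0·tan32.6° = 109.2 + 790.5 = 899.7 kN/m
FS = R / T = 899.7 / 948.5 = 0.949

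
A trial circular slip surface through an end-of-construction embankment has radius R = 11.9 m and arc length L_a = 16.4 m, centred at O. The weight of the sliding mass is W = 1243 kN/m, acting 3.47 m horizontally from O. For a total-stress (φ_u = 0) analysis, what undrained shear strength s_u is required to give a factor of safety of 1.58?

FS = s_u·L_a·R / (W·d), so s_u = FS·W·d / (L_a·R).
s_u = 1.58·1243·3.47 / (16.40·11.9) = 6814.9 / 195.16 = 34.92 kPa

s_u = 34.9 kPa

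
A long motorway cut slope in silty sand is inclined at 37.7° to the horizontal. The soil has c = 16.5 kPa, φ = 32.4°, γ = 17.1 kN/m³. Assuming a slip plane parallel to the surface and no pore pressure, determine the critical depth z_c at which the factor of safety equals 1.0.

Setting FS = 1.00 in FS = [c + γz cos²β tanφ] / [γz sinβ cosβ] and solving for z:
z = c / [γ cosβ (FS·sinβ − cosβ·tanφ)]
  = 16.5 / [17.1·cos37.7°·(1.00·sin37.7° − cos37.7°·tan32.4°)]
  = 16.5 / [17.1·0.7912·(1.00·0.6115 − 0.7912·0.6346)]
  = 16.5 / 1.4802 = 11.147 m

z_c = 11.15 m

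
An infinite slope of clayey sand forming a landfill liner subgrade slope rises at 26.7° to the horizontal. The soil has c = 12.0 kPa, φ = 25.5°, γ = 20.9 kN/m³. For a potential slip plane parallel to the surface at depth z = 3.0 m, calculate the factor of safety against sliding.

For an infinite slope with a slip plane parallel to the surface (no pore pressure): FS = [c + γz cos²β tanφ] / [γz sinβ cosβ].
γz = 20.9·3.0 = 62.70 kN/m²
Numerator = 12.0 + 62.70·cos²26.7°·tan25.5° = 12.0 + 62.70·0.7981·0.4770 = 35.869 kPa
Denominator = 62.70·sin26.7°·cos26.7° = 62.70·0.4493·0.8934 = 25.168 kPa
FS = 35.869 / 25.168 = 1.425

FS = 1.43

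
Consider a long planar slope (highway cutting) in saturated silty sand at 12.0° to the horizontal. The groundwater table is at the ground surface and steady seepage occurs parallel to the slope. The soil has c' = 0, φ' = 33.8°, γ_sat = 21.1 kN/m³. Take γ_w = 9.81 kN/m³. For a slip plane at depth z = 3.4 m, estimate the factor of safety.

FS = 1.69

With seepage parallel to the slope and the water table at the surface, the effective normal stress on the slip plane uses the buoyant unit weight γ' = γ_sat − γ_w while the driving shear stress uses γ_sat:
FS = [c' + γ' z cos²β tanφ'] / [γ_sat z sinβ cosβ]
(For c' = 0 this reduces to FS = (γ'/γ_sat)·tanφ'/tanβ.)
γ' = 21.1 − 9.81 = 11.29 kN/m³
Numerator = 0.0 + 11.29·3.4·cos²12.0°·tan33.8° = 0.0 + 11.29·3.4·0.9568·0.6694 = 24.586 kPa
Denominator = 21.1·3.4·sin12.0°·cos12.0° = 21.1·3.4·0.2079·0.9781 = 14.590 kPa
FS = 24.586 / 14.590 = 1.685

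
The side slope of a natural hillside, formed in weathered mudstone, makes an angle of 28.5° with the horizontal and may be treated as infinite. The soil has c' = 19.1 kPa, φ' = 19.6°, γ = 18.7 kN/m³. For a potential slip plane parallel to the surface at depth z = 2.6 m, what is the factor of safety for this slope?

FS = 1.59

For an infinite slope with a slip plane parallel to the surface (no pore pressure): FS = [c' + γz cos²β tanφ'] / [γz sinβ cosβ].
γz = 18.7·2.6 = 48.62 kN/m²
Numerator = 19.1 + 48.62·cos²28.5°·tan19.6° = 19.1 + 48.62·0.7723·0.3561 = 32.471 kPa
Denominator = 48.62·sin28.5°·cos28.5° = 48.62·0.4772·0.8788 = 20.388 kPa
FS = 32.471 / 20.388 = 1.593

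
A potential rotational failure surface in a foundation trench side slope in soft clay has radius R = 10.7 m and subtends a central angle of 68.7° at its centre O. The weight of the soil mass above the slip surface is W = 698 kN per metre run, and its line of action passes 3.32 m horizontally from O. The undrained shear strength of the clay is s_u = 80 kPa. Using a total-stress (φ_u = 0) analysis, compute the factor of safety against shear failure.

FS = 4.74

Taking moments about the centre O, the resisting moment is provided by the undrained shear strength acting along the arc:
Arc length L_a = R·θ = 10.7·(68.7°·π/180) = 10.7·1.1990 = 12.83 m
M_R = s_u·L_a·R = 80·12.83·10.7 = 10982.3 kN·m/m
M_D = W·d = 698·3.32 = 2317.4 kN·m/m
FS = M_R / M_D = 10982.3 / 2317.4 = 4.739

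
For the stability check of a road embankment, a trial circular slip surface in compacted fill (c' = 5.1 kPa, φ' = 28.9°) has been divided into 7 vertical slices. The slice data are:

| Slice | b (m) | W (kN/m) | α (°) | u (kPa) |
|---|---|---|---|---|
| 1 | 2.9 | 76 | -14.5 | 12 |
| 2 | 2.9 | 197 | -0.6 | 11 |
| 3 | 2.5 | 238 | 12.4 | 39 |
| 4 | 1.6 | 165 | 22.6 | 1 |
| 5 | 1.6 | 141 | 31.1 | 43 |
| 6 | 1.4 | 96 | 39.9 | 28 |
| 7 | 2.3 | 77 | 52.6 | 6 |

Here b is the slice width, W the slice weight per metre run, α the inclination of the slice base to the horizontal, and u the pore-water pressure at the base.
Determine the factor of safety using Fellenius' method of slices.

Ordinary method of slices: FS = Σ[c'·Δl_i + (W_i cosα_i − u_i·Δl_i)·tanφ'] / Σ W_i sinα_i, with Δl_i = b_i / cosα_i.
Slice 1: Δl = 2.9/cos(-14.5°) = 2.995 m; N'_1 = 76·cos(-14.5°) − 12·2.995 = 37.6; c'Δl = 15.28; W sinα = -19.0
Slice 2: Δl = 2.9/cos(-0.6°) = 2.900 m; N'_2 = 197·cos(-0.6°) − 11·2.900 = 165.1; c'Δl = 14.79; W sinα = -2.1
Slice 3: Δl = 2.5/cos12.4° = 2.560 m; N'_3 = 238·cos12.4° − 39·2.560 = 132.6; c'Δl = 13.05; W sinα = 51.1
Slice 4: Δl = 1.6/cos22.6° = 1.733 m; N'_4 = 165·cos22.6° − 1·1.733 = 150.6; c'Δl = 8.84; W sinα = 63.4
Slice 5: Δl = 1.6/cos31.1° = 1.869 m; N'_5 = 141·cos31.1° − 43·1.869 = 40.4; c'Δl = 9.53; W sinα = 72.8
Slice 6: Δl = 1.4/cos39.9° = 1.825 m; N'_6 = 96·cos39.9° − 28·1.825 = 22.6; c'Δl = 9.31; W sinα = 61.6
Slice 7: Δl = 2.3/cos52.6° = 3.787 m; N'_7 = 77·cos52.6° − 6·3.787 = 24.0; c'Δl = 19.31; W sinα = 61.2
Σc'Δl = 90.1 kN/m; ΣN' = 572.9 kN/m; ΣW sinα = 289.0 kN/m
Resisting = 90.1 + 572.9·tan28.9° = 90.1 + 316.3 = 406.4 kN/m
FS = 406.4 / 289.0 = 1.406

FS = 1.41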